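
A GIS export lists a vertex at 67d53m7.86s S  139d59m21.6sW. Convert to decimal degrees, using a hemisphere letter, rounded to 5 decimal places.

Latitude: 67 + 53/60 + 7.86/3600 = 67.885517
Longitude: 59′ + 21.6″ = 59.36000′; 139 + 59.36000/60 = 139.989333

67.88552° S, 139.98933° W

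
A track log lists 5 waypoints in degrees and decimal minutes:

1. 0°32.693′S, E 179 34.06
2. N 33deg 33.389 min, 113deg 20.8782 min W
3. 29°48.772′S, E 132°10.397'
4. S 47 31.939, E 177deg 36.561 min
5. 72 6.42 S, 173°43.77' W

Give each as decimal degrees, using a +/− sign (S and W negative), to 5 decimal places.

1. -0.54488, 179.56767
2. 33.55648, -113.34797
3. -29.81287, 132.17328
4. -47.53232, 177.60935
5. -72.10700, -173.72950

Point 1:
  φ: 32.693′ = 0.544883°; total 0.544883
  S → negative
  λ: 34.06′ = 0.567667°; total 179.567667
  E → positive
Point 2:
  Lat: 33 + 33.389/60 = 33.556483
  N ⇒ keep positive
  Longitude: 113 + 20.8782/60 = 113.347970
  hemisphere W, so the sign is −
Point 3:
  φ: 48.772′ = 0.812867°; total 29.812867
  hemisphere S, so the sign is −
  Longitude: 132 + 10.397/60 = 132.173283
  E ⇒ keep positive
Point 4:
  φ: 47 + 31.939/60 = 47.532317
  S ⇒ negate
  λ: 177 + 36.561/60 = 177.609350
  E ⇒ keep positive
Point 5:
  φ: 6.42′ = 0.107000°; total 72.107000
  S ⇒ negate
  Longitude: 43.77′ = 0.729500°; total 173.729500
  W → negative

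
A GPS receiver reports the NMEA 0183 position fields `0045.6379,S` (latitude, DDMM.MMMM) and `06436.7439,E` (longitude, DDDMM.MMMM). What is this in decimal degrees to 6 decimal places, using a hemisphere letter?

φ: degrees = first 2 digits = 0, minutes = 45.6379; 0 + 45.6379/60 = 0.7606317
λ: degrees = first 3 digits = 64, minutes = 36.7439; 64 + 36.7439/60 = 64.6123983

0.760632° S, 64.612398° E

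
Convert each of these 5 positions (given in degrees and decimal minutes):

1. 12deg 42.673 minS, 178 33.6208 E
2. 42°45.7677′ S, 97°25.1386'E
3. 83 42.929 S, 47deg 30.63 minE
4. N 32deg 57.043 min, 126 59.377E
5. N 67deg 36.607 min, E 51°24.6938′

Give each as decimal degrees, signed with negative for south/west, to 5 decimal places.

1. -12.71122, 178.56035
2. -42.76280, 97.41898
3. -83.71548, 47.51050
4. 32.95072, 126.98962
5. 67.61012, 51.41156

Point 1:
  Latitude: 12 + 42.673/60 = 12.711217
  S ⇒ negate
  Lon: 178 + 33.6208/60 = 178.560347
  E ⇒ keep positive
Point 2:
  Latitude: 45.7677′ = 0.762795°; total 42.762795
  S ⇒ negate
  Longitude: 25.1386′ = 0.418977°; total 97.418977
  E → positive
Point 3:
  Latitude: 83 + 42.929/60 = 83.715483
  S ⇒ negate
  Longitude: 30.63′ = 0.510500°; total 47.510500
  E → positive
Point 4:
  Latitude: 57.043′ = 0.950717°; total 32.950717
  N → positive
  λ: 126 + 59.377/60 = 126.989617
  E → positive
Point 5:
  Latitude: 36.607′ = 0.610117°; total 67.610117
  N → positive
  λ: 24.6938′ = 0.411563°; total 51.411563
  E → positive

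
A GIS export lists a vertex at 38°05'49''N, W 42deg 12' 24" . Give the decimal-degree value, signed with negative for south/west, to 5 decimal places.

38.09694, -42.20667

Latitude: 38° + 5/60 + 49/3600 = 38 + 0.083333 + 0.013611 = 38.096944
N → positive
Lon: 42 + 12/60 + 24/3600 = 42.206667
W → negative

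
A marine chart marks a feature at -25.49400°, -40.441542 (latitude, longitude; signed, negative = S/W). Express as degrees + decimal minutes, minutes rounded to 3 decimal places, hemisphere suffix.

Latitude is negative → S; |value| = 25.494000
φ: minutes = (25.494000 − 25) × 60 = 29.64000
Longitude is negative → W; |value| = 40.441542
λ: 40° + 0.441542 × 60 = 40° 26.49252′

25° 29.640′ S, 40° 26.493′ W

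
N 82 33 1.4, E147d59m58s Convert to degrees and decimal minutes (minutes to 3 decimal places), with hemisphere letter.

Latitude: 33 + 1.4/60 = 33.02333′
Longitude: 59 + 58/60 = 59.96667′

82° 33.023′ N, 147° 59.967′ E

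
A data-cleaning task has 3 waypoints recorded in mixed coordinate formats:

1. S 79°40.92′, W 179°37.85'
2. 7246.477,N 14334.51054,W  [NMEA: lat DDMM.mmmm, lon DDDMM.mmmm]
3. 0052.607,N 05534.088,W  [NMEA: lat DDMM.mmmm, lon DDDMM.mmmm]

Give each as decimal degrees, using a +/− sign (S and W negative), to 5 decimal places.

1. -79.68200, -179.63083
2. 72.77462, -143.57518
3. 0.87678, -55.56813

Point 1:
  φ: 40.92′ = 0.682000°; total 79.682000
  hemisphere S, so the sign is −
  Lon: 37.85′ = 0.630833°; total 179.630833
  W ⇒ negate
Point 2:
  Lat: degrees = first 2 digits = 72, minutes = 46.477; 72 + 46.477/60 = 72.774617
  N → positive
  λ: split at 3 digits → 143° and 34.51054′; 143 + 34.51054/60 = 143.575176
  W → negative
Point 3:
  Lat: degrees = first 2 digits = 0, minutes = 52.607; 0 + 52.607/60 = 0.876783
  N ⇒ keep positive
  λ: split at 3 digits → 055° and 34.088′; 55 + 34.088/60 = 55.568133
  W ⇒ negate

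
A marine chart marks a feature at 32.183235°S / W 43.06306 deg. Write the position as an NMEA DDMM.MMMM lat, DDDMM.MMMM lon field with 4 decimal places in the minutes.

Lat: minutes = (32.183235 − 32) × 60 = 10.994100
Longitude: minutes = (43.063060 − 43) × 60 = 3.783600

3210.9941,S / 04303.7836,W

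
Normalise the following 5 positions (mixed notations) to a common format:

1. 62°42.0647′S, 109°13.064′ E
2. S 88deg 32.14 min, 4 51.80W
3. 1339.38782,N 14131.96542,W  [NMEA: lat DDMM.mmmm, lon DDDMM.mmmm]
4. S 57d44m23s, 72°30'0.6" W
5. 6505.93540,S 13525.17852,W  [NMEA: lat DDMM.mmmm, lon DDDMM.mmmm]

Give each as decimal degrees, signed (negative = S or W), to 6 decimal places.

Point 1:
  Latitude: 42.0647′ = 0.701078°; total 62.7010783
  S ⇒ negate
  Lon: 13.064′ = 0.217733°; total 109.2177333
  E ⇒ keep positive
Point 2:
  φ: 32.14′ = 0.535667°; total 88.5356667
  S → negative
  Longitude: 51.8′ = 0.863333°; total 4.8633333
  W ⇒ negate
Point 3:
  φ: degrees = first 2 digits = 13, minutes = 39.38782; 13 + 39.38782/60 = 13.6564637
  N → positive
  Lon: split at 3 digits → 141° and 31.96542′; 141 + 31.96542/60 = 141.5327570
  W ⇒ negate
Point 4:
  Latitude: 57 + 44/60 + 23/3600 = 57.7397222
  S ⇒ negate
  Longitude: 72° + 30/60 + 0.6/3600 = 72 + 0.500000 + 0.000167 = 72.5001667
  W → negative
Point 5:
  Latitude: split at 2 digits → 65° and 5.9354′; 65 + 5.9354/60 = 65.0989233
  S → negative
  λ: degrees = first 3 digits = 135, minutes = 25.17852; 135 + 25.17852/60 = 135.4196420
  W ⇒ negate

1. -62.701078, 109.217733
2. -88.535667, -4.863333
3. 13.656464, -141.532757
4. -57.739722, -72.500167
5. -65.098923, -135.419642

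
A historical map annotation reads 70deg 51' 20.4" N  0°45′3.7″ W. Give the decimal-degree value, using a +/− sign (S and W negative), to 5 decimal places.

70.85567, -0.75103

Latitude: 51′ + 20.4″ = 51.34000′; 70 + 51.34000/60 = 70.855667
N ⇒ keep positive
Longitude: 0 + 45/60 + 3.7/3600 = 0.751028
hemisphere W, so the sign is −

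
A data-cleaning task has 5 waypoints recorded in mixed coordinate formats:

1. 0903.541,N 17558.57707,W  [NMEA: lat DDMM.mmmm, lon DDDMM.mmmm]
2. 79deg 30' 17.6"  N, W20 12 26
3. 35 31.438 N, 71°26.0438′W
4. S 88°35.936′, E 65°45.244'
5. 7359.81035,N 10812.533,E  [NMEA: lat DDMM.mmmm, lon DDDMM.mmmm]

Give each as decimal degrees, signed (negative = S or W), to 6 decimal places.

1. 9.059017, -175.976285
2. 79.504889, -20.207222
3. 35.523967, -71.434063
4. -88.598933, 65.754067
5. 73.996839, 108.208883

Point 1:
  φ: degrees = first 2 digits = 9, minutes = 3.541; 9 + 3.541/60 = 9.0590167
  N → positive
  Lon: degrees = first 3 digits = 175, minutes = 58.57707; 175 + 58.57707/60 = 175.9762845
  hemisphere W, so the sign is −
Point 2:
  φ: 30′ + 17.6″ = 30.29333′; 79 + 30.29333/60 = 79.5048889
  N → positive
  λ: 12′ + 26″ = 12.43333′; 20 + 12.43333/60 = 20.2072222
  hemisphere W, so the sign is −
Point 3:
  Lat: 31.438′ = 0.523967°; total 35.5239667
  N → positive
  Longitude: 26.0438′ = 0.434063°; total 71.4340633
  W → negative
Point 4:
  φ: 35.936′ = 0.598933°; total 88.5989333
  S ⇒ negate
  λ: 45.244′ = 0.754067°; total 65.7540667
  E → positive
Point 5:
  Latitude: split at 2 digits → 73° and 59.81035′; 73 + 59.81035/60 = 73.9968392
  N ⇒ keep positive
  λ: split at 3 digits → 108° and 12.533′; 108 + 12.533/60 = 108.2088833
  E → positive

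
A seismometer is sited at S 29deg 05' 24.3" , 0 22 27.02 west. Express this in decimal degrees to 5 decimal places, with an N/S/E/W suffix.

29.09008° S, 0.37417° W

Latitude: 29 + 5/60 + 24.3/3600 = 29.090083
Longitude: 0 + 22/60 + 27.02/3600 = 0.374172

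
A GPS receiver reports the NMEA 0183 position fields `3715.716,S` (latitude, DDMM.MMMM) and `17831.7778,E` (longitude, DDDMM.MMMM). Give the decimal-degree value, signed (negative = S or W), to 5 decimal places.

Lat: split at 2 digits → 37° and 15.716′; 37 + 15.716/60 = 37.261933
hemisphere S, so the sign is −
Lon: degrees = first 3 digits = 178, minutes = 31.7778; 178 + 31.7778/60 = 178.529630
E ⇒ keep positive

-37.26193, 178.52963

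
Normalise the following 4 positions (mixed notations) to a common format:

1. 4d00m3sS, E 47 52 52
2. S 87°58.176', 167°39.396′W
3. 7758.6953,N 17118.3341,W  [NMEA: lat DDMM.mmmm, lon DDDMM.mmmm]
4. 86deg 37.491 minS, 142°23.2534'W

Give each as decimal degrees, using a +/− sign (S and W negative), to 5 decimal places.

1. -4.00083, 47.88111
2. -87.96960, -167.65660
3. 77.97826, -171.30557
4. -86.62485, -142.38756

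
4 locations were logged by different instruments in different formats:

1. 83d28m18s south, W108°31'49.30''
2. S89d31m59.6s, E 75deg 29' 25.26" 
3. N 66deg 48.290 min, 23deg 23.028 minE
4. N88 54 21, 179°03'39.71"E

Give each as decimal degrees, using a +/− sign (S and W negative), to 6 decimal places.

Point 1:
  Latitude: 83° + 28/60 + 18/3600 = 83 + 0.466667 + 0.005000 = 83.4716667
  hemisphere S, so the sign is −
  Lon: 31′ + 49.3″ = 31.82167′; 108 + 31.82167/60 = 108.5303611
  hemisphere W, so the sign is −
Point 2:
  Lat: 31′ + 59.6″ = 31.99333′; 89 + 31.99333/60 = 89.5332222
  hemisphere S, so the sign is −
  Lon: 75 + 29/60 + 25.26/3600 = 75.4903500
  E ⇒ keep positive
Point 3:
  φ: 66 + 48.29/60 = 66.8048333
  N → positive
  Longitude: 23 + 23.028/60 = 23.3838000
  E ⇒ keep positive
Point 4:
  Lat: 88° + 54/60 + 21/3600 = 88 + 0.900000 + 0.005833 = 88.9058333
  N ⇒ keep positive
  Longitude: 179° + 3/60 + 39.71/3600 = 179 + 0.050000 + 0.011031 = 179.0610306
  E ⇒ keep positive

1. -83.471667, -108.530361
2. -89.533222, 75.490350
3. 66.804833, 23.383800
4. 88.905833, 179.061031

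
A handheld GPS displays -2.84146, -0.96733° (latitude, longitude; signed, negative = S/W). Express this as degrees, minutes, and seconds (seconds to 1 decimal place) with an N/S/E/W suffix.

2°50′29.3″ S, 0°58′2.4″ W

Latitude is negative → S; |value| = 2.841460
Latitude: 0.841460° → 50.48760′; 0.48760 × 60 = 29.256″
Longitude is negative → W; |value| = 0.967330
λ: 0.967330 × 60 = 58.03980′ → 58′, remainder × 60 = 2.388″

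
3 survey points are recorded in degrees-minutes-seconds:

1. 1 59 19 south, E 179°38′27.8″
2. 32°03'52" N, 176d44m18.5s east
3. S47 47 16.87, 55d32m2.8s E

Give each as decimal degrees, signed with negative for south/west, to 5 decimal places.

Point 1:
  φ: 59′ + 19″ = 59.31667′; 1 + 59.31667/60 = 1.988611
  hemisphere S, so the sign is −
  λ: 179° + 38/60 + 27.8/3600 = 179 + 0.633333 + 0.007722 = 179.641056
  E ⇒ keep positive
Point 2:
  φ: 3′ + 52″ = 3.86667′; 32 + 3.86667/60 = 32.064444
  N → positive
  Lon: 176 + 44/60 + 18.5/3600 = 176.738472
  E → positive
Point 3:
  φ: 47′ + 16.87″ = 47.28117′; 47 + 47.28117/60 = 47.788019
  S ⇒ negate
  Longitude: 55° + 32/60 + 2.8/3600 = 55 + 0.533333 + 0.000778 = 55.534111
  E ⇒ keep positive

1. -1.98861, 179.64106
2. 32.06444, 176.73847
3. -47.78802, 55.53411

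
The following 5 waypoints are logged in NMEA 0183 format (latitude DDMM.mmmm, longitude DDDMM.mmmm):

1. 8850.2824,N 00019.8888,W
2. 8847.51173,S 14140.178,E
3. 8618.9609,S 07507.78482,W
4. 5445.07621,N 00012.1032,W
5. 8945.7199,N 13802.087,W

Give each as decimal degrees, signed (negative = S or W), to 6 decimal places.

1. 88.838040, -0.331480
2. -88.791862, 141.669633
3. -86.316015, -75.129747
4. 54.751270, -0.201720
5. 89.761998, -138.034783

Point 1:
  Lat: degrees = first 2 digits = 88, minutes = 50.2824; 88 + 50.2824/60 = 88.8380400
  N → positive
  Longitude: degrees = first 3 digits = 0, minutes = 19.8888; 0 + 19.8888/60 = 0.3314800
  W ⇒ negate
Point 2:
  Latitude: split at 2 digits → 88° and 47.51173′; 88 + 47.51173/60 = 88.7918622
  S ⇒ negate
  λ: split at 3 digits → 141° and 40.178′; 141 + 40.178/60 = 141.6696333
  E ⇒ keep positive
Point 3:
  Latitude: degrees = first 2 digits = 86, minutes = 18.9609; 86 + 18.9609/60 = 86.3160150
  hemisphere S, so the sign is −
  Lon: split at 3 digits → 075° and 7.78482′; 75 + 7.78482/60 = 75.1297470
  W ⇒ negate
Point 4:
  Lat: degrees = first 2 digits = 54, minutes = 45.07621; 54 + 45.07621/60 = 54.7512702
  N → positive
  Longitude: split at 3 digits → 000° and 12.1032′; 0 + 12.1032/60 = 0.2017200
  hemisphere W, so the sign is −
Point 5:
  φ: split at 2 digits → 89° and 45.7199′; 89 + 45.7199/60 = 89.7619983
  N ⇒ keep positive
  Longitude: degrees = first 3 digits = 138, minutes = 2.087; 138 + 2.087/60 = 138.0347833
  W ⇒ negate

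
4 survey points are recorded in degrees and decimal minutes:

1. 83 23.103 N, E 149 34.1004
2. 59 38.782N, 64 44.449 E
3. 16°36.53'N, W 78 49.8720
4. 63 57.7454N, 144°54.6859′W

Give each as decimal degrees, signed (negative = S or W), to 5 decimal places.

1. 83.38505, 149.56834
2. 59.64637, 64.74082
3. 16.60883, -78.83120
4. 63.96242, -144.91143

Point 1:
  φ: 83 + 23.103/60 = 83.385050
  N → positive
  Longitude: 149 + 34.1004/60 = 149.568340
  E → positive
Point 2:
  Latitude: 38.782′ = 0.646367°; total 59.646367
  N → positive
  Longitude: 44.449′ = 0.740817°; total 64.740817
  E ⇒ keep positive
Point 3:
  Lat: 36.53′ = 0.608833°; total 16.608833
  N ⇒ keep positive
  λ: 49.872′ = 0.831200°; total 78.831200
  W ⇒ negate
Point 4:
  Latitude: 63 + 57.7454/60 = 63.962423
  N ⇒ keep positive
  λ: 54.6859′ = 0.911432°; total 144.911432
  hemisphere W, so the sign is −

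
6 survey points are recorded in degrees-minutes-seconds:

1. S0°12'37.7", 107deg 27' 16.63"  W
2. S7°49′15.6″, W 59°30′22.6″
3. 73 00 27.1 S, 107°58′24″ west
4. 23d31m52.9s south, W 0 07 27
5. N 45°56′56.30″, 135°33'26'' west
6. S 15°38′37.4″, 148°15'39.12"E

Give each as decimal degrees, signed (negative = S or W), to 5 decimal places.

Point 1:
  φ: 12′ + 37.7″ = 12.62833′; 0 + 12.62833/60 = 0.210472
  S → negative
  λ: 107 + 27/60 + 16.63/3600 = 107.454619
  W → negative
Point 2:
  Latitude: 7° + 49/60 + 15.6/3600 = 7 + 0.816667 + 0.004333 = 7.821000
  S ⇒ negate
  Longitude: 59 + 30/60 + 22.6/3600 = 59.506278
  W ⇒ negate
Point 3:
  Lat: 0′ + 27.1″ = 0.45167′; 73 + 0.45167/60 = 73.007528
  hemisphere S, so the sign is −
  λ: 107 + 58/60 + 24/3600 = 107.973333
  W ⇒ negate
Point 4:
  Latitude: 23° + 31/60 + 52.9/3600 = 23 + 0.516667 + 0.014694 = 23.531361
  S → negative
  Lon: 7′ + 27″ = 7.45000′; 0 + 7.45000/60 = 0.124167
  W → negative
Point 5:
  Lat: 45° + 56/60 + 56.3/3600 = 45 + 0.933333 + 0.015639 = 45.948972
  N ⇒ keep positive
  λ: 135 + 33/60 + 26/3600 = 135.557222
  W ⇒ negate
Point 6:
  Lat: 15 + 38/60 + 37.4/3600 = 15.643722
  hemisphere S, so the sign is −
  Longitude: 148° + 15/60 + 39.12/3600 = 148 + 0.250000 + 0.010867 = 148.260867
  E → positive

1. -0.21047, -107.45462
2. -7.82100, -59.50628
3. -73.00753, -107.97333
4. -23.53136, -0.12417
5. 45.94897, -135.55722
6. -15.64372, 148.26087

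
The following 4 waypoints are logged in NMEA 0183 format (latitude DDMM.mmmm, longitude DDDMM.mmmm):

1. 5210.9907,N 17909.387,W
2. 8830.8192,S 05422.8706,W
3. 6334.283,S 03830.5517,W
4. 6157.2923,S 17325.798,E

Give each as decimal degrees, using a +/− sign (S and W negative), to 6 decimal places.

Point 1:
  Lat: degrees = first 2 digits = 52, minutes = 10.9907; 52 + 10.9907/60 = 52.1831783
  N → positive
  Lon: degrees = first 3 digits = 179, minutes = 9.387; 179 + 9.387/60 = 179.1564500
  W ⇒ negate
Point 2:
  Latitude: degrees = first 2 digits = 88, minutes = 30.8192; 88 + 30.8192/60 = 88.5136533
  S → negative
  λ: split at 3 digits → 054° and 22.8706′; 54 + 22.8706/60 = 54.3811767
  hemisphere W, so the sign is −
Point 3:
  φ: degrees = first 2 digits = 63, minutes = 34.283; 63 + 34.283/60 = 63.5713833
  S → negative
  λ: degrees = first 3 digits = 38, minutes = 30.5517; 38 + 30.5517/60 = 38.5091950
  W → negative
Point 4:
  Latitude: degrees = first 2 digits = 61, minutes = 57.2923; 61 + 57.2923/60 = 61.9548717
  S → negative
  Lon: split at 3 digits → 173° and 25.798′; 173 + 25.798/60 = 173.4299667
  E → positive

1. 52.183178, -179.156450
2. -88.513653, -54.381177
3. -63.571383, -38.509195
4. -61.954872, 173.429967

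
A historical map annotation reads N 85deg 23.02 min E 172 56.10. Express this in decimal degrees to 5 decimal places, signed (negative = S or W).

Lat: 23.02′ = 0.383667°; total 85.383667
N → positive
λ: 56.1′ = 0.935000°; total 172.935000
E → positive

85.38367, 172.93500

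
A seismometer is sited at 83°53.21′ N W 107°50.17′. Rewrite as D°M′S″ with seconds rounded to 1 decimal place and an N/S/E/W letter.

83°53′12.6″ N, 107°50′10.2″ W

Lat: 53.21000′ → 53′ and 0.21000 × 60 = 12.600″
λ: 50.17000′ → 50′ and 0.17000 × 60 = 10.200″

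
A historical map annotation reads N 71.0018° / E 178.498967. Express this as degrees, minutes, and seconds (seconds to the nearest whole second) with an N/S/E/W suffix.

71°00′6″ N, 178°29′56″ E

Lat: 0.001800 × 60 = 0.10800′ → 0′, remainder × 60 = 6.48″
Lon: 0.498967° → 29.93802′; 0.93802 × 60 = 56.28″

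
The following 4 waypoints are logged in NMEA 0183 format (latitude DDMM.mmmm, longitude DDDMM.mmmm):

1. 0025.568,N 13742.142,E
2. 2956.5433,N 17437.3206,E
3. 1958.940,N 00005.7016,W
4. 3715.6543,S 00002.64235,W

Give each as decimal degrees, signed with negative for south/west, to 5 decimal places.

Point 1:
  Latitude: degrees = first 2 digits = 0, minutes = 25.568; 0 + 25.568/60 = 0.426133
  N ⇒ keep positive
  λ: split at 3 digits → 137° and 42.142′; 137 + 42.142/60 = 137.702367
  E → positive
Point 2:
  Lat: degrees = first 2 digits = 29, minutes = 56.5433; 29 + 56.5433/60 = 29.942388
  N → positive
  Longitude: split at 3 digits → 174° and 37.3206′; 174 + 37.3206/60 = 174.622010
  E → positive
Point 3:
  Latitude: split at 2 digits → 19° and 58.94′; 19 + 58.94/60 = 19.982333
  N ⇒ keep positive
  Longitude: split at 3 digits → 000° and 5.7016′; 0 + 5.7016/60 = 0.095027
  W ⇒ negate
Point 4:
  φ: split at 2 digits → 37° and 15.6543′; 37 + 15.6543/60 = 37.260905
  hemisphere S, so the sign is −
  λ: degrees = first 3 digits = 0, minutes = 2.64235; 0 + 2.64235/60 = 0.044039
  W → negative

1. 0.42613, 137.70237
2. 29.94239, 174.62201
3. 19.98233, -0.09503
4. -37.26091, -0.04404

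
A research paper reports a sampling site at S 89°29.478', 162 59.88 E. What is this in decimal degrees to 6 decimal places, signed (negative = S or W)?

Lat: 89 + 29.478/60 = 89.4913000
S → negative
Longitude: 162 + 59.88/60 = 162.9980000
E → positive

-89.491300, 162.998000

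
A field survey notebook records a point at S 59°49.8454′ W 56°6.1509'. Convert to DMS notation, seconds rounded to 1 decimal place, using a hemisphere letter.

59°49′50.7″ S, 56°06′9.1″ W

φ: fractional minutes 0.84540 × 60 = 50.724″
Lon: 6.15090′ → 6′ and 0.15090 × 60 = 9.054″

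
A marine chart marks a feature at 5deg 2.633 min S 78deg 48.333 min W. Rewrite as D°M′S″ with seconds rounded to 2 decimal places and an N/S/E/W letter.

Lat: fractional minutes 0.63300 × 60 = 37.9800″
Lon: 48.33300′ → 48′ and 0.33300 × 60 = 19.9800″

5°02′37.98″ S, 78°48′19.98″ W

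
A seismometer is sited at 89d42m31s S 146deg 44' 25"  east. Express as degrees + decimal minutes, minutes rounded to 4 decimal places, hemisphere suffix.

φ: seconds/60 = 0.51667; minutes = 42 + 0.51667 = 42.516667
Lon: seconds/60 = 0.41667; minutes = 44 + 0.41667 = 44.416667

89° 42.5167′ S, 146° 44.4167′ E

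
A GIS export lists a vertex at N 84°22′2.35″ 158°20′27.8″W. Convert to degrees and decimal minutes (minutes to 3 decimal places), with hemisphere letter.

Latitude: 22 + 2.35/60 = 22.03917′
Lon: seconds/60 = 0.46333; minutes = 20 + 0.46333 = 20.46333

84° 22.039′ N, 158° 20.463′ W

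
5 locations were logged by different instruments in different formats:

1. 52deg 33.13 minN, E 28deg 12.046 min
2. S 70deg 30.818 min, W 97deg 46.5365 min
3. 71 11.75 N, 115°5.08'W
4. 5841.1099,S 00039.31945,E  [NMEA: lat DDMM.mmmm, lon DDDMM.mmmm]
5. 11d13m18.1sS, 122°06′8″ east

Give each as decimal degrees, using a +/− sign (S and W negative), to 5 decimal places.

Point 1:
  Latitude: 52 + 33.13/60 = 52.552167
  N ⇒ keep positive
  Lon: 28 + 12.046/60 = 28.200767
  E ⇒ keep positive
Point 2:
  Latitude: 70 + 30.818/60 = 70.513633
  hemisphere S, so the sign is −
  Longitude: 46.5365′ = 0.775608°; total 97.775608
  hemisphere W, so the sign is −
Point 3:
  Latitude: 71 + 11.75/60 = 71.195833
  N ⇒ keep positive
  Longitude: 115 + 5.08/60 = 115.084667
  hemisphere W, so the sign is −
Point 4:
  Latitude: split at 2 digits → 58° and 41.1099′; 58 + 41.1099/60 = 58.685165
  S ⇒ negate
  Longitude: degrees = first 3 digits = 0, minutes = 39.31945; 0 + 39.31945/60 = 0.655324
  E ⇒ keep positive
Point 5:
  Latitude: 13′ + 18.1″ = 13.30167′; 11 + 13.30167/60 = 11.221694
  S → negative
  Longitude: 122° + 6/60 + 8/3600 = 122 + 0.100000 + 0.002222 = 122.102222
  E ⇒ keep positive

1. 52.55217, 28.20077
2. -70.51363, -97.77561
3. 71.19583, -115.08467
4. -58.68517, 0.65532
5. -11.22169, 122.10222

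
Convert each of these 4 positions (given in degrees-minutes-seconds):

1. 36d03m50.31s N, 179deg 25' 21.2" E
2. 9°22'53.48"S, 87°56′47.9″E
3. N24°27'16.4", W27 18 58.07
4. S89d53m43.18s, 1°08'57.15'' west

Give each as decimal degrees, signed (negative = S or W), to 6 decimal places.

Point 1:
  Latitude: 36° + 3/60 + 50.31/3600 = 36 + 0.050000 + 0.013975 = 36.0639750
  N ⇒ keep positive
  Longitude: 25′ + 21.2″ = 25.35333′; 179 + 25.35333/60 = 179.4225556
  E ⇒ keep positive
Point 2:
  Latitude: 9 + 22/60 + 53.48/3600 = 9.3815222
  hemisphere S, so the sign is −
  Longitude: 87 + 56/60 + 47.9/3600 = 87.9466389
  E ⇒ keep positive
Point 3:
  φ: 24° + 27/60 + 16.4/3600 = 24 + 0.450000 + 0.004556 = 24.4545556
  N → positive
  Lon: 18′ + 58.07″ = 18.96783′; 27 + 18.96783/60 = 27.3161306
  W ⇒ negate
Point 4:
  Latitude: 89 + 53/60 + 43.18/3600 = 89.8953278
  S → negative
  λ: 8′ + 57.15″ = 8.95250′; 1 + 8.95250/60 = 1.1492083
  hemisphere W, so the sign is −

1. 36.063975, 179.422556
2. -9.381522, 87.946639
3. 24.454556, -27.316131
4. -89.895328, -1.149208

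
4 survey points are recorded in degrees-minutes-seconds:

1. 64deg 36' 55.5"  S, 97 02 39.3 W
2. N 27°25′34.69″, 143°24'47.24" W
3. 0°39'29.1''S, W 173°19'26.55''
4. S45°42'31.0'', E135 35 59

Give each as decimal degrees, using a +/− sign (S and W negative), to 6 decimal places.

1. -64.615417, -97.044250
2. 27.426303, -143.413122
3. -0.658083, -173.324042
4. -45.708611, 135.599722

Point 1:
  φ: 64° + 36/60 + 55.5/3600 = 64 + 0.600000 + 0.015417 = 64.6154167
  hemisphere S, so the sign is −
  Lon: 2′ + 39.3″ = 2.65500′; 97 + 2.65500/60 = 97.0442500
  hemisphere W, so the sign is −
Point 2:
  Latitude: 25′ + 34.69″ = 25.57817′; 27 + 25.57817/60 = 27.4263028
  N → positive
  λ: 143° + 24/60 + 47.24/3600 = 143 + 0.400000 + 0.013122 = 143.4131222
  hemisphere W, so the sign is −
Point 3:
  Latitude: 39′ + 29.1″ = 39.48500′; 0 + 39.48500/60 = 0.6580833
  S → negative
  λ: 19′ + 26.55″ = 19.44250′; 173 + 19.44250/60 = 173.3240417
  W ⇒ negate
Point 4:
  Latitude: 45 + 42/60 + 31/3600 = 45.7086111
  hemisphere S, so the sign is −
  Lon: 135 + 35/60 + 59/3600 = 135.5997222
  E ⇒ keep positive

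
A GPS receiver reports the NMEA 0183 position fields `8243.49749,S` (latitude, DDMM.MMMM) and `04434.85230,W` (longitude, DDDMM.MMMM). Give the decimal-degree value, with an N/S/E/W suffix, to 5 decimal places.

Lat: degrees = first 2 digits = 82, minutes = 43.49749; 82 + 43.49749/60 = 82.724958
λ: degrees = first 3 digits = 44, minutes = 34.8523; 44 + 34.8523/60 = 44.580872

82.72496° S, 44.58087° W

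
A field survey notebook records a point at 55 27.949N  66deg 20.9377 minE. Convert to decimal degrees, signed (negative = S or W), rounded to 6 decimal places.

55.465817, 66.348962

φ: 55 + 27.949/60 = 55.4658167
N ⇒ keep positive
λ: 20.9377′ = 0.348962°; total 66.3489617
E → positive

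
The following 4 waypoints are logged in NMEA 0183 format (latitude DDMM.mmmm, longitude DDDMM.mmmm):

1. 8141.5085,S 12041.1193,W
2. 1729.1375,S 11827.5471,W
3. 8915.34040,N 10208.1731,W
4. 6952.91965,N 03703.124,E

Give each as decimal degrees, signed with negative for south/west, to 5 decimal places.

Point 1:
  Latitude: split at 2 digits → 81° and 41.5085′; 81 + 41.5085/60 = 81.691808
  S → negative
  Lon: degrees = first 3 digits = 120, minutes = 41.1193; 120 + 41.1193/60 = 120.685322
  hemisphere W, so the sign is −
Point 2:
  Lat: degrees = first 2 digits = 17, minutes = 29.1375; 17 + 29.1375/60 = 17.485625
  S ⇒ negate
  Lon: degrees = first 3 digits = 118, minutes = 27.5471; 118 + 27.5471/60 = 118.459118
  W → negative
Point 3:
  φ: degrees = first 2 digits = 89, minutes = 15.3404; 89 + 15.3404/60 = 89.255673
  N ⇒ keep positive
  Lon: split at 3 digits → 102° and 8.1731′; 102 + 8.1731/60 = 102.136218
  W → negative
Point 4:
  Lat: split at 2 digits → 69° and 52.91965′; 69 + 52.91965/60 = 69.881994
  N ⇒ keep positive
  Lon: degrees = first 3 digits = 37, minutes = 3.124; 37 + 3.124/60 = 37.052067
  E → positive

1. -81.69181, -120.68532
2. -17.48563, -118.45912
3. 89.25567, -102.13622
4. 69.88199, 37.05207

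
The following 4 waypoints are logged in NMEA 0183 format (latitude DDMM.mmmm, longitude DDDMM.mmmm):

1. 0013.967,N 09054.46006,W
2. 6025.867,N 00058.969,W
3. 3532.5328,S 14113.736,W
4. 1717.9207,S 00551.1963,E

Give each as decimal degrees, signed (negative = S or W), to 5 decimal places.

1. 0.23278, -90.90767
2. 60.43112, -0.98282
3. -35.54221, -141.22893
4. -17.29868, 5.85327

Point 1:
  φ: split at 2 digits → 00° and 13.967′; 0 + 13.967/60 = 0.232783
  N → positive
  λ: split at 3 digits → 090° and 54.46006′; 90 + 54.46006/60 = 90.907668
  W → negative
Point 2:
  Lat: degrees = first 2 digits = 60, minutes = 25.867; 60 + 25.867/60 = 60.431117
  N ⇒ keep positive
  Lon: degrees = first 3 digits = 0, minutes = 58.969; 0 + 58.969/60 = 0.982817
  W ⇒ negate
Point 3:
  Latitude: split at 2 digits → 35° and 32.5328′; 35 + 32.5328/60 = 35.542213
  S → negative
  Longitude: degrees = first 3 digits = 141, minutes = 13.736; 141 + 13.736/60 = 141.228933
  hemisphere W, so the sign is −
Point 4:
  φ: degrees = first 2 digits = 17, minutes = 17.9207; 17 + 17.9207/60 = 17.298678
  S ⇒ negate
  Lon: degrees = first 3 digits = 5, minutes = 51.1963; 5 + 51.1963/60 = 5.853272
  E ⇒ keep positive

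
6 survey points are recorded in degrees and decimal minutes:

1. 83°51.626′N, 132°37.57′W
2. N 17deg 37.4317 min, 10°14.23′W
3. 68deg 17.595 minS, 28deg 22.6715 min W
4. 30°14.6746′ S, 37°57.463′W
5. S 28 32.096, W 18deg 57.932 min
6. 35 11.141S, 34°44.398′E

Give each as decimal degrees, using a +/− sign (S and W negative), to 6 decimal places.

Point 1:
  Lat: 83 + 51.626/60 = 83.8604333
  N ⇒ keep positive
  Lon: 132 + 37.57/60 = 132.6261667
  W → negative
Point 2:
  Lat: 17 + 37.4317/60 = 17.6238617
  N → positive
  λ: 10 + 14.23/60 = 10.2371667
  W ⇒ negate
Point 3:
  Lat: 17.595′ = 0.293250°; total 68.2932500
  hemisphere S, so the sign is −
  Longitude: 28 + 22.6715/60 = 28.3778583
  W ⇒ negate
Point 4:
  φ: 14.6746′ = 0.244577°; total 30.2445767
  hemisphere S, so the sign is −
  Longitude: 57.463′ = 0.957717°; total 37.9577167
  W → negative
Point 5:
  Lat: 32.096′ = 0.534933°; total 28.5349333
  S ⇒ negate
  Longitude: 18 + 57.932/60 = 18.9655333
  W → negative
Point 6:
  Latitude: 35 + 11.141/60 = 35.1856833
  S ⇒ negate
  Lon: 44.398′ = 0.739967°; total 34.7399667
  E ⇒ keep positive

1. 83.860433, -132.626167
2. 17.623862, -10.237167
3. -68.293250, -28.377858
4. -30.244577, -37.957717
5. -28.534933, -18.965533
6. -35.185683, 34.739967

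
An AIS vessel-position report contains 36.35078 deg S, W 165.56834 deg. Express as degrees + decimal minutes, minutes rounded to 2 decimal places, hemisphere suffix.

Latitude: 36° + 0.350780 × 60 = 36° 21.0468′
λ: 165° + 0.568340 × 60 = 165° 34.1004′

36° 21.05′ S, 165° 34.10′ W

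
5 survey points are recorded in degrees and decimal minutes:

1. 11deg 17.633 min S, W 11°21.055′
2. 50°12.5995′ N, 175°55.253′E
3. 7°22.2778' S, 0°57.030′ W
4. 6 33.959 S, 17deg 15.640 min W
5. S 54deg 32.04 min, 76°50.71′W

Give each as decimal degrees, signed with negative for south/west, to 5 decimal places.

1. -11.29388, -11.35092
2. 50.20999, 175.92088
3. -7.37130, -0.95050
4. -6.56598, -17.26067
5. -54.53400, -76.84517

Point 1:
  Latitude: 17.633′ = 0.293883°; total 11.293883
  S → negative
  Lon: 21.055′ = 0.350917°; total 11.350917
  W → negative
Point 2:
  Lat: 12.5995′ = 0.209992°; total 50.209992
  N ⇒ keep positive
  λ: 175 + 55.253/60 = 175.920883
  E ⇒ keep positive
Point 3:
  Latitude: 7 + 22.2778/60 = 7.371297
  S → negative
  λ: 0 + 57.03/60 = 0.950500
  W → negative
Point 4:
  Latitude: 6 + 33.959/60 = 6.565983
  hemisphere S, so the sign is −
  λ: 15.64′ = 0.260667°; total 17.260667
  W ⇒ negate
Point 5:
  φ: 32.04′ = 0.534000°; total 54.534000
  S → negative
  Lon: 50.71′ = 0.845167°; total 76.845167
  W → negative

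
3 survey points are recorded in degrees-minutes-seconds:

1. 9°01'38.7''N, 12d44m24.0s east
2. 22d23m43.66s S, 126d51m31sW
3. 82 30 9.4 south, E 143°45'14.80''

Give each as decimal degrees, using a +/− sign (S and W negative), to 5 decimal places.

1. 9.02742, 12.74000
2. -22.39546, -126.85861
3. -82.50261, 143.75411

Point 1:
  Latitude: 9° + 1/60 + 38.7/3600 = 9 + 0.016667 + 0.010750 = 9.027417
  N → positive
  Longitude: 12 + 44/60 + 24/3600 = 12.740000
  E ⇒ keep positive
Point 2:
  Lat: 23′ + 43.66″ = 23.72767′; 22 + 23.72767/60 = 22.395461
  hemisphere S, so the sign is −
  Lon: 126 + 51/60 + 31/3600 = 126.858611
  W → negative
Point 3:
  Lat: 82 + 30/60 + 9.4/3600 = 82.502611
  S → negative
  Longitude: 143° + 45/60 + 14.8/3600 = 143 + 0.750000 + 0.004111 = 143.754111
  E ⇒ keep positive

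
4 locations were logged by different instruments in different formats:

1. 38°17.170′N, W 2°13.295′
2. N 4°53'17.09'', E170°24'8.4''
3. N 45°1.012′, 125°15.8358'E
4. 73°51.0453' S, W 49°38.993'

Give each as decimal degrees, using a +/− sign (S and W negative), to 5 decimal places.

1. 38.28617, -2.22158
2. 4.88808, 170.40233
3. 45.01687, 125.26393
4. -73.85076, -49.64988

Point 1:
  Lat: 38 + 17.17/60 = 38.286167
  N → positive
  Longitude: 13.295′ = 0.221583°; total 2.221583
  W ⇒ negate
Point 2:
  Lat: 4° + 53/60 + 17.09/3600 = 4 + 0.883333 + 0.004747 = 4.888081
  N → positive
  λ: 24′ + 8.4″ = 24.14000′; 170 + 24.14000/60 = 170.402333
  E ⇒ keep positive
Point 3:
  Latitude: 45 + 1.012/60 = 45.016867
  N → positive
  Lon: 15.8358′ = 0.263930°; total 125.263930
  E ⇒ keep positive
Point 4:
  Lat: 51.0453′ = 0.850755°; total 73.850755
  S → negative
  Lon: 38.993′ = 0.649883°; total 49.649883
  W ⇒ negate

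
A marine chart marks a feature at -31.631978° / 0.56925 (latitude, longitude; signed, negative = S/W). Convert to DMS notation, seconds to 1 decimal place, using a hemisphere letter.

Latitude is negative → S; |value| = 31.631978
Lat: 0.631978° → 37.91868′; 0.91868 × 60 = 55.121″
Longitude: whole degrees 0; 34.15500′ → 34′ and 9.300″

31°37′55.1″ S, 0°34′9.3″ E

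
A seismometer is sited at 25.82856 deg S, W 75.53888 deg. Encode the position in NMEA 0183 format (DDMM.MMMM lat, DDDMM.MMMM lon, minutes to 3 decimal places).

2549.714,S / 07532.333,W

φ: minutes = (25.828560 − 25) × 60 = 49.71360
Longitude: fractional part 0.538880 → 32.33280 minutes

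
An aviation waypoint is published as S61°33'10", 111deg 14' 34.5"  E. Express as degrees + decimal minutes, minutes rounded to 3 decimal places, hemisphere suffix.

61° 33.167′ S, 111° 14.575′ E

Lat: seconds/60 = 0.16667; minutes = 33 + 0.16667 = 33.16667
λ: 14 + 34.5/60 = 14.57500′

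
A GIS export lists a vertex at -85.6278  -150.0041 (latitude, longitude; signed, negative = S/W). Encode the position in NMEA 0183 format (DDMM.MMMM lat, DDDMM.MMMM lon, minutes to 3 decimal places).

Latitude is negative → S; |value| = 85.627800
Latitude: 85° + 0.627800 × 60 = 85° 37.66800′
Longitude is negative → W; |value| = 150.004100
λ: fractional part 0.004100 → 0.24600 minutes

8537.668,S / 15000.246,W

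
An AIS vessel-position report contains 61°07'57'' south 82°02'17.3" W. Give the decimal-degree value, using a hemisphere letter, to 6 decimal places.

61.132500° S, 82.038139° W

Lat: 61° + 7/60 + 57/3600 = 61 + 0.116667 + 0.015833 = 61.1325000
Lon: 82 + 2/60 + 17.3/3600 = 82.0381389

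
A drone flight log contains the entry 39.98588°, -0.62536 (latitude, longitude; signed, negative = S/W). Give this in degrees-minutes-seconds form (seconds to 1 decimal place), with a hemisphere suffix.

φ: 0.985880° → 59.15280′; 0.15280 × 60 = 9.168″
Longitude is negative → W; |value| = 0.625360
Longitude: 0.625360 × 60 = 37.52160′ → 37′, remainder × 60 = 31.296″

39°59′9.2″ N, 0°37′31.3″ W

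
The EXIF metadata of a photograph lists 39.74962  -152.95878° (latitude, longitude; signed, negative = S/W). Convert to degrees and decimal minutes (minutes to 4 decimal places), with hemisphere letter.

φ: fractional part 0.749620 → 44.977200 minutes
Longitude is negative → W; |value| = 152.958780
λ: minutes = (152.958780 − 152) × 60 = 57.526800

39° 44.9772′ N, 152° 57.5268′ W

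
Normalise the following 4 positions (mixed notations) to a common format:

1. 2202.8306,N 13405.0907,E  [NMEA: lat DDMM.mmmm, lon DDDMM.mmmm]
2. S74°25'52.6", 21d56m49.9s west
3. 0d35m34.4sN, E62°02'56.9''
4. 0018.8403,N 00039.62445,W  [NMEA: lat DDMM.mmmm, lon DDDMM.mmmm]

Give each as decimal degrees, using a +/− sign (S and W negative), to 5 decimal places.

Point 1:
  φ: split at 2 digits → 22° and 2.8306′; 22 + 2.8306/60 = 22.047177
  N → positive
  λ: split at 3 digits → 134° and 5.0907′; 134 + 5.0907/60 = 134.084845
  E → positive
Point 2:
  φ: 74 + 25/60 + 52.6/3600 = 74.431278
  S → negative
  λ: 21 + 56/60 + 49.9/3600 = 21.947194
  W → negative
Point 3:
  Lat: 0° + 35/60 + 34.4/3600 = 0 + 0.583333 + 0.009556 = 0.592889
  N ⇒ keep positive
  Longitude: 2′ + 56.9″ = 2.94833′; 62 + 2.94833/60 = 62.049139
  E → positive
Point 4:
  φ: degrees = first 2 digits = 0, minutes = 18.8403; 0 + 18.8403/60 = 0.314005
  N ⇒ keep positive
  Lon: degrees = first 3 digits = 0, minutes = 39.62445; 0 + 39.62445/60 = 0.660408
  hemisphere W, so the sign is −

1. 22.04718, 134.08485
2. -74.43128, -21.94719
3. 0.59289, 62.04914
4. 0.31401, -0.66041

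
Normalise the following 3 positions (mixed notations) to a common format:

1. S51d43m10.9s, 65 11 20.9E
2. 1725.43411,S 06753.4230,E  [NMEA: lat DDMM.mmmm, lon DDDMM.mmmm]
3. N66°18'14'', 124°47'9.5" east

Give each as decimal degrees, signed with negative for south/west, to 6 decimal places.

1. -51.719694, 65.189139
2. -17.423902, 67.890383
3. 66.303889, 124.785972

Point 1:
  Latitude: 51 + 43/60 + 10.9/3600 = 51.7196944
  S → negative
  λ: 65 + 11/60 + 20.9/3600 = 65.1891389
  E → positive
Point 2:
  Latitude: split at 2 digits → 17° and 25.43411′; 17 + 25.43411/60 = 17.4239018
  S ⇒ negate
  λ: split at 3 digits → 067° and 53.423′; 67 + 53.423/60 = 67.8903833
  E ⇒ keep positive
Point 3:
  Lat: 66° + 18/60 + 14/3600 = 66 + 0.300000 + 0.003889 = 66.3038889
  N ⇒ keep positive
  λ: 47′ + 9.5″ = 47.15833′; 124 + 47.15833/60 = 124.7859722
  E → positive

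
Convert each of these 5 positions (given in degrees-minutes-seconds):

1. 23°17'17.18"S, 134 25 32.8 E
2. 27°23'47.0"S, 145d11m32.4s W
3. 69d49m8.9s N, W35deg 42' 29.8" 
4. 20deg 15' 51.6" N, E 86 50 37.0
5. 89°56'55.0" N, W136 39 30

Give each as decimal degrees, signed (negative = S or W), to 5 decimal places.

Point 1:
  Latitude: 17′ + 17.18″ = 17.28633′; 23 + 17.28633/60 = 23.288106
  hemisphere S, so the sign is −
  Longitude: 134 + 25/60 + 32.8/3600 = 134.425778
  E → positive
Point 2:
  Latitude: 27° + 23/60 + 47/3600 = 27 + 0.383333 + 0.013056 = 27.396389
  hemisphere S, so the sign is −
  Lon: 11′ + 32.4″ = 11.54000′; 145 + 11.54000/60 = 145.192333
  W → negative
Point 3:
  Latitude: 49′ + 8.9″ = 49.14833′; 69 + 49.14833/60 = 69.819139
  N ⇒ keep positive
  λ: 42′ + 29.8″ = 42.49667′; 35 + 42.49667/60 = 35.708278
  W → negative
Point 4:
  Latitude: 20° + 15/60 + 51.6/3600 = 20 + 0.250000 + 0.014333 = 20.264333
  N ⇒ keep positive
  Longitude: 50′ + 37″ = 50.61667′; 86 + 50.61667/60 = 86.843611
  E ⇒ keep positive
Point 5:
  Latitude: 89° + 56/60 + 55/3600 = 89 + 0.933333 + 0.015278 = 89.948611
  N ⇒ keep positive
  λ: 136° + 39/60 + 30/3600 = 136 + 0.650000 + 0.008333 = 136.658333
  hemisphere W, so the sign is −

1. -23.28811, 134.42578
2. -27.39639, -145.19233
3. 69.81914, -35.70828
4. 20.26433, 86.84361
5. 89.94861, -136.65833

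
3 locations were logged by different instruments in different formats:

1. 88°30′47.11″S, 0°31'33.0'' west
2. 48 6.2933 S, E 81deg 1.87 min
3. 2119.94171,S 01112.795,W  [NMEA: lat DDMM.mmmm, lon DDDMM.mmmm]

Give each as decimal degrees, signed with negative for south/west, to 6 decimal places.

Point 1:
  Latitude: 88 + 30/60 + 47.11/3600 = 88.5130861
  hemisphere S, so the sign is −
  Lon: 0 + 31/60 + 33/3600 = 0.5258333
  W ⇒ negate
Point 2:
  Latitude: 48 + 6.2933/60 = 48.1048883
  S ⇒ negate
  Longitude: 1.87′ = 0.031167°; total 81.0311667
  E ⇒ keep positive
Point 3:
  Lat: degrees = first 2 digits = 21, minutes = 19.94171; 21 + 19.94171/60 = 21.3323618
  S ⇒ negate
  Lon: degrees = first 3 digits = 11, minutes = 12.795; 11 + 12.795/60 = 11.2132500
  W ⇒ negate

1. -88.513086, -0.525833
2. -48.104888, 81.031167
3. -21.332362, -11.213250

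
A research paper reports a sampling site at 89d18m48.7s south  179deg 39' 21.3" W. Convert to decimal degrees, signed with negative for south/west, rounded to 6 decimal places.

-89.313528, -179.655917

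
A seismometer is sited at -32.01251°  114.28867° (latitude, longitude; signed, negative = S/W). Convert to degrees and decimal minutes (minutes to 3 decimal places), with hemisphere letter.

Latitude is negative → S; |value| = 32.012510
φ: 32° + 0.012510 × 60 = 32° 0.75060′
Lon: minutes = (114.288670 − 114) × 60 = 17.32020

32° 0.751′ S, 114° 17.320′ E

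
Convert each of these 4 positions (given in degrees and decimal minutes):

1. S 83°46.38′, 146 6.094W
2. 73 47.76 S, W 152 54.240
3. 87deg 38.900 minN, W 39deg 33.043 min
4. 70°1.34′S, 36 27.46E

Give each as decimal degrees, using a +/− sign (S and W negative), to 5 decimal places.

1. -83.77300, -146.10157
2. -73.79600, -152.90400
3. 87.64833, -39.55072
4. -70.02233, 36.45767

Point 1:
  Latitude: 46.38′ = 0.773000°; total 83.773000
  S ⇒ negate
  Longitude: 6.094′ = 0.101567°; total 146.101567
  hemisphere W, so the sign is −
Point 2:
  Lat: 47.76′ = 0.796000°; total 73.796000
  S → negative
  Longitude: 152 + 54.24/60 = 152.904000
  hemisphere W, so the sign is −
Point 3:
  φ: 87 + 38.9/60 = 87.648333
  N ⇒ keep positive
  Longitude: 33.043′ = 0.550717°; total 39.550717
  hemisphere W, so the sign is −
Point 4:
  φ: 70 + 1.34/60 = 70.022333
  S ⇒ negate
  Lon: 36 + 27.46/60 = 36.457667
  E → positive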